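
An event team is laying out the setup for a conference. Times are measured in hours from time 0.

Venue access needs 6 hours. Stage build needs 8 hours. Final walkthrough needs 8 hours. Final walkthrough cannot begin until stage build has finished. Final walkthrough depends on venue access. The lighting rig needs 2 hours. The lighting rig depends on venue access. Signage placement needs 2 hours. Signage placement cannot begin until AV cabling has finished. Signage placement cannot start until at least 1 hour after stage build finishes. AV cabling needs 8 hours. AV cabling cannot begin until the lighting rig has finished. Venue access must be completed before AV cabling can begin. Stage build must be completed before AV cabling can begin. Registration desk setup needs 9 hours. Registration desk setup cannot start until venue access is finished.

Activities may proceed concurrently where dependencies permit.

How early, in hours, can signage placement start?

16

Nothing blocks stage build, so it runs from hour 0 to hour 8.
Venue access can start immediately at hour 0; it finishes at hour 6.
The lighting rig waits on venue access (finishes hour 6), so it starts at hour 6 and finishes at 6 + 2 = hour 8.
For AV cabling: the lighting rig (finishes hour 8); venue access (finishes hour 6); stage build (finishes hour 8). Taking the maximum gives a start of hour 8, and it finishes at 8 + 8 = hour 16.
Signage placement waits on AV cabling (finishes hour 16); stage build (finishes hour 8, plus 1-hour gap → hour 9). The latest of these is hour 16, which is the earliest signage placement can start.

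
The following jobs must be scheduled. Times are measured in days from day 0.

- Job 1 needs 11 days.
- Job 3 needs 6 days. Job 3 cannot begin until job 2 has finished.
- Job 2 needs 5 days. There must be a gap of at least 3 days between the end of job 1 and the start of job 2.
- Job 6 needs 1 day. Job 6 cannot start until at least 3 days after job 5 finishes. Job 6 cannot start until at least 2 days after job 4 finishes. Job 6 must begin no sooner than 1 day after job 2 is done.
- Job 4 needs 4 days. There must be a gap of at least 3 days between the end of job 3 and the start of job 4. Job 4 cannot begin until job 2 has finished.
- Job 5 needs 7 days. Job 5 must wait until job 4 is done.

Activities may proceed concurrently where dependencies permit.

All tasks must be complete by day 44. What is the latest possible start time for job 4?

29

Nothing follows job 6; the deadline of day 44 is its only limit. It must start by 44 − 1 = day 43.
Job 5 feeds into job 6 (must start by day 43, minus 3-day gap → day 40); so job 5 must finish by day 40 and therefore start by day 33.
Job 4 has several dependents: job 5 (must start by day 33); job 6 (must start by day 43, minus 2-day gap → day 41). The earliest of those limits is day 33, so job 4 must start by 33 − 4 = day 29.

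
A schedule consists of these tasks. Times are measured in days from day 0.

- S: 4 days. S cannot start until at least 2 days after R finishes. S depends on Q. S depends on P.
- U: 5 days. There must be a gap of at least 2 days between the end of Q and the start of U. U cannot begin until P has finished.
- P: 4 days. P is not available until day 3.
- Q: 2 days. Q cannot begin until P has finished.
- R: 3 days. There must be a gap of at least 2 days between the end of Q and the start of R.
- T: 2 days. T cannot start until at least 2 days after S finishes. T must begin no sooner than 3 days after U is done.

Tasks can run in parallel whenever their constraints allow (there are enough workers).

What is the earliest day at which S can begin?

P cannot begin until its own release at day 3. It runs from day 3 to 3 + 4 = day 7.
After P (finishes day 7), Q can start at day 7 and finishes at day 9.
R cannot begin until Q (finishes day 9, plus 2-day gap → day 11). It runs from day 11 to 11 + 3 = day 14.
S waits on R (finishes day 14, plus 2-day gap → day 16); Q (finishes day 9); P (finishes day 7). The latest of these is day 16, which is the earliest S can start.

16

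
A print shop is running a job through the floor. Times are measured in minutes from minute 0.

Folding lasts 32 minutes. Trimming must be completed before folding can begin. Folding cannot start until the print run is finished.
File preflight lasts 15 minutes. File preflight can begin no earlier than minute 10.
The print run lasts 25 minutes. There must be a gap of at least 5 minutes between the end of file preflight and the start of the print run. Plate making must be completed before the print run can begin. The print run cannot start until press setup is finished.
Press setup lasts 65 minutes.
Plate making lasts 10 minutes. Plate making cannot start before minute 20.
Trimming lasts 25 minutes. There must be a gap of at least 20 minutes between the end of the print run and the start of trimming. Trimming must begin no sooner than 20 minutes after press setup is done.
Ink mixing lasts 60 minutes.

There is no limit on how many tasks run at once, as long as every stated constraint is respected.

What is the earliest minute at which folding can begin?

Press setup has no prerequisites, so it starts at minute 0 and finishes at minute 65.
Plate making cannot begin until its own release at minute 20. It runs from minute 20 to 20 + 10 = minute 30.
File preflight waits on its own release at minute 10, so it starts at minute 10 and finishes at 10 + 15 = minute 25.
The print run has to wait for file preflight (finishes minute 25, plus 5-minute gap → minute 30); plate making (finishes minute 30); press setup (finishes minute 65). The latest of these is minute 65, so the print run runs minute 65 to 65 + 25 = minute 90.
Trimming needs all of the print run (finishes minute 90, plus 20-minute gap → minute 110); press setup (finishes minute 65, plus 20-minute gap → minute 85). That puts its earliest start at minute 110; it finishes at 110 + 25 = minute 135.
Folding waits on trimming (finishes minute 135); the print run (finishes minute 90). The latest of these is minute 135, which is the earliest folding can start.

135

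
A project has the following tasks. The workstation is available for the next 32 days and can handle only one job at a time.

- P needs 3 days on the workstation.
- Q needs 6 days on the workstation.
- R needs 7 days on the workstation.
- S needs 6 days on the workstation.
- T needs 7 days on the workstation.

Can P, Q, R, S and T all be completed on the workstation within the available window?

Yes

Running back to back, the jobs need 3 + 6 + 7 + 6 + 7 = 29 days on the workstation.
Since 29 ≤ 32, they fit within the window.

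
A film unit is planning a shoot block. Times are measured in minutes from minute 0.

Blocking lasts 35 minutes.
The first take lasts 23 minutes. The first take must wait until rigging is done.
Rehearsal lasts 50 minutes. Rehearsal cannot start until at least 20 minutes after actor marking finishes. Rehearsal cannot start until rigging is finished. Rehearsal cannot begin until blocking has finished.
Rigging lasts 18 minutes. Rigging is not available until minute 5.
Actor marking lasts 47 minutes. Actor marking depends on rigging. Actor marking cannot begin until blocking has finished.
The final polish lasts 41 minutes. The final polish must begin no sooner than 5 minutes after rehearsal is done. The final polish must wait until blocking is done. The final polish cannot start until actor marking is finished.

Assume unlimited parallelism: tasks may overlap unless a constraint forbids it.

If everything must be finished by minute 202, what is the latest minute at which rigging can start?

Nothing follows the final polish; the deadline of minute 202 is its only limit. It must start by 202 − 41 = minute 161.
Rehearsal has to be done before the final polish (must start by minute 161, minus 5-minute gap → minute 156). That means finishing by minute 156, i.e. starting by 156 − 50 = minute 106.
Actor marking feeds rehearsal (must start by minute 106, minus 20-minute gap → minute 86); the final polish (must start by minute 161). Taking the minimum, actor marking must finish by minute 86 and start by 86 − 47 = minute 39.
The first take has no dependents, so it just needs to finish by minute 202. Starting by 202 − 23 = minute 179 achieves that.
For rigging: actor marking (must start by minute 39); rehearsal (must start by minute 106); the first take (must start by minute 179). The most restrictive is minute 39; with an 18-minute duration, rigging must start by minute 21.

21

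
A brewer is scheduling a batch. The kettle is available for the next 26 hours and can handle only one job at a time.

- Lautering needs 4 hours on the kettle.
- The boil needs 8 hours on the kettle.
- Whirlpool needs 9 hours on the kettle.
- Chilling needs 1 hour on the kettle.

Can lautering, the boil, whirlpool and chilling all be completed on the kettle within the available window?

Running back to back, the jobs need 4 + 8 + 9 + 1 = 22 hours on the kettle.
Since 22 ≤ 26, they fit within the window.

Yes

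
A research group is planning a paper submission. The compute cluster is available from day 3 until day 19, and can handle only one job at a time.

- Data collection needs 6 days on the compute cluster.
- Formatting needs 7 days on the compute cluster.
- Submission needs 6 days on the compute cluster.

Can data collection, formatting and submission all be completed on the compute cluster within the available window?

No

The compute cluster window is 19 − 3 = 16 days.
Running back to back, the jobs need 6 + 7 + 6 = 19 days on the compute cluster.
Since 19 > 16, they cannot all fit.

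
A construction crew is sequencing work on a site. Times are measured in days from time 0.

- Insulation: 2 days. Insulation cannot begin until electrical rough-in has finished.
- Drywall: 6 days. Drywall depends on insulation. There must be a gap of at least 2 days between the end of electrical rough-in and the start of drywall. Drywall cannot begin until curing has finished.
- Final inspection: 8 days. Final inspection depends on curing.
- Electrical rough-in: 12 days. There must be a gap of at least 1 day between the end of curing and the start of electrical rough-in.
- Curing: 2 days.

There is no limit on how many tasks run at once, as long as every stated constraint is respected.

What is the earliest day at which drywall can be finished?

23

Curing has no prerequisites, so it starts at day 0 and finishes at day 2.
Electrical rough-in cannot begin until curing (finishes day 2, plus 1-day gap → day 3). It runs from day 3 to 3 + 12 = day 15.
After electrical rough-in (finishes day 15), insulation can start at day 15 and finishes at day 17.
Drywall has to wait for insulation (finishes day 17); electrical rough-in (finishes day 15, plus 2-day gap → day 17); curing (finishes day 2). The latest of these is day 17, so drywall runs day 17 to 17 + 6 = day 23.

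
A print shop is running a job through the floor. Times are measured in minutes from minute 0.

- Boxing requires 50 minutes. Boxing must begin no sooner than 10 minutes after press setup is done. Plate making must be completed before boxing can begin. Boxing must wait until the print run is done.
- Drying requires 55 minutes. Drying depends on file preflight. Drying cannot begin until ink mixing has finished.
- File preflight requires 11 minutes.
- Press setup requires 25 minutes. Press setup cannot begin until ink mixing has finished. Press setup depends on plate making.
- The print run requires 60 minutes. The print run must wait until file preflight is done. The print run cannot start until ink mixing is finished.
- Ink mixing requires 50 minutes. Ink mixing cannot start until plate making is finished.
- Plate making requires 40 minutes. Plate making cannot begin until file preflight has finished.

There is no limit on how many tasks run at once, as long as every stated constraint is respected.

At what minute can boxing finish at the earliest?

File preflight has no prerequisites, so it starts at minute 0 and finishes at minute 11.
Plate making cannot begin until file preflight (finishes minute 11). It runs from minute 11 to 11 + 40 = minute 51.
After plate making (finishes minute 51), ink mixing can start at minute 51 and finishes at minute 101.
For the print run: file preflight (finishes minute 11); ink mixing (finishes minute 101). Taking the maximum gives a start of minute 101, and it finishes at 101 + 60 = minute 161.
Press setup needs all of ink mixing (finishes minute 101); plate making (finishes minute 51). That puts its earliest start at minute 101; it finishes at 101 + 25 = minute 126.
Boxing needs all of press setup (finishes minute 126, plus 10-minute gap → minute 136); plate making (finishes minute 51); the print run (finishes minute 161). That puts its earliest start at minute 161; it finishes at 161 + 50 = minute 211.

211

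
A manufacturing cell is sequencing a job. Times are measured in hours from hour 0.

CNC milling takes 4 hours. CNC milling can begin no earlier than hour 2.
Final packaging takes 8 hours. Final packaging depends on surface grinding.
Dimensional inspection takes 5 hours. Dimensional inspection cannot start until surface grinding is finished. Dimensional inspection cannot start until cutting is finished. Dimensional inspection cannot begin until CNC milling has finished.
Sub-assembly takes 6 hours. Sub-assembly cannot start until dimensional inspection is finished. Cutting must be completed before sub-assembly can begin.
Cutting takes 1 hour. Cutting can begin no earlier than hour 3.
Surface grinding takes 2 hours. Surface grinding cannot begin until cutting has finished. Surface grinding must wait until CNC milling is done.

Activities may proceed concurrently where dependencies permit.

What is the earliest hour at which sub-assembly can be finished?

19

CNC milling cannot begin until its own release at hour 2. It runs from hour 2 to 2 + 4 = hour 6.
Cutting cannot begin until its own release at hour 3. It runs from hour 3 to 3 + 1 = hour 4.
For surface grinding: cutting (finishes hour 4); CNC milling (finishes hour 6). Taking the maximum gives a start of hour 6, and it finishes at 6 + 2 = hour 8.
Dimensional inspection has to wait for surface grinding (finishes hour 8); cutting (finishes hour 4); CNC milling (finishes hour 6). The latest of these is hour 8, so dimensional inspection runs hour 8 to 8 + 5 = hour 13.
Sub-assembly has to wait for dimensional inspection (finishes hour 13); cutting (finishes hour 4). The latest of these is hour 13, so sub-assembly runs hour 13 to 13 + 6 = hour 19.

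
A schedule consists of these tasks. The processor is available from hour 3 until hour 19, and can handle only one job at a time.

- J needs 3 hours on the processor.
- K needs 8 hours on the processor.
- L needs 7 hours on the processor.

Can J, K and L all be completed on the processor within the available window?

The processor window is 19 − 3 = 16 hours.
Running back to back, the jobs need 3 + 8 + 7 = 18 hours on the processor.
Since 18 > 16, they cannot all fit.

No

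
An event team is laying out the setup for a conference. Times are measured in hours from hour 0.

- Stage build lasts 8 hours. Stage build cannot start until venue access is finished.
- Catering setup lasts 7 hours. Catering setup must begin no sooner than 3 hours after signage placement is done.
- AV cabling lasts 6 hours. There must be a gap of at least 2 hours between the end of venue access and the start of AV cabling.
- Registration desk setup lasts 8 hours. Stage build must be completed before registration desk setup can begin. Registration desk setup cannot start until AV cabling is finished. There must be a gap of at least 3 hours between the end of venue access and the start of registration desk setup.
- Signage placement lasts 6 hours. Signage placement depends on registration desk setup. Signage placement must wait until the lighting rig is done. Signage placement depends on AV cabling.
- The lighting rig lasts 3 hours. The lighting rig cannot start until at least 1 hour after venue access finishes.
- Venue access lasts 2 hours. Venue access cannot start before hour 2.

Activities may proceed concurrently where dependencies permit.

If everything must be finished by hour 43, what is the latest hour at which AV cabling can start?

13

Catering setup must finish by hour 43; it takes 7 hours, so it must start by 43 − 7 = hour 36.
Signage placement feeds into catering setup (must start by hour 36, minus 3-hour gap → hour 33); so signage placement must finish by hour 33 and therefore start by hour 27.
Registration desk setup feeds into signage placement (must start by hour 27); so registration desk setup must finish by hour 27 and therefore start by hour 19.
AV cabling has several dependents: registration desk setup (must start by hour 19); signage placement (must start by hour 27). The earliest of those limits is hour 19, so AV cabling must start by 19 − 6 = hour 13.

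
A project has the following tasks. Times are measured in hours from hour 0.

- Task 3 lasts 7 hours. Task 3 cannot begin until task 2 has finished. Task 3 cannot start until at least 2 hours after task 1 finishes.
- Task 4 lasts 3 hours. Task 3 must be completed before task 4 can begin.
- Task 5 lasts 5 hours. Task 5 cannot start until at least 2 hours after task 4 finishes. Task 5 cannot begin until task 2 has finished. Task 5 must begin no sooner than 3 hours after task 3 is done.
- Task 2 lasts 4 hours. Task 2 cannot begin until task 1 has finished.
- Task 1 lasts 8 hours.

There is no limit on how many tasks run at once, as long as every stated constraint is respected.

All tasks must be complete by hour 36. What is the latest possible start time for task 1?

To finish by hour 36, task 5 (duration 5) must start no later than hour 31.
Task 4 must finish before task 5 (must start by hour 31, minus 2-hour gap → hour 29). With a 3-hour duration, task 4 must start by 29 − 3 = hour 26.
Task 3 has several dependents: task 4 (must start by hour 26); task 5 (must start by hour 31, minus 3-hour gap → hour 28). The earliest of those limits is hour 26, so task 3 must start by 26 − 7 = hour 19.
Task 2 feeds task 3 (must start by hour 19); task 5 (must start by hour 31). Taking the minimum, task 2 must finish by hour 19 and start by 19 − 4 = hour 15.
Task 1 has several dependents: task 2 (must start by hour 15); task 3 (must start by hour 19, minus 2-hour gap → hour 17). The earliest of those limits is hour 15, so task 1 must start by 15 − 8 = hour 7.

7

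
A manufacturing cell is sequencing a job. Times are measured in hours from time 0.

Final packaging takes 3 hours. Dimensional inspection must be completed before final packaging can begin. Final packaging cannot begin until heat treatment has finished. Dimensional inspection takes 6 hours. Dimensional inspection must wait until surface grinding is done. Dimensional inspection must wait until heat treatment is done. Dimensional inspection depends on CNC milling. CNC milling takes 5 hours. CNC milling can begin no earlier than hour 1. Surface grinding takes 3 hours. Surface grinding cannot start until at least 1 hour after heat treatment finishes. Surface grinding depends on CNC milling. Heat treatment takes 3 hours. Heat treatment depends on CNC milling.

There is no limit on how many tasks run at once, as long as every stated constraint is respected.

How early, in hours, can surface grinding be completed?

13

CNC milling waits on its own release at hour 1, so it starts at hour 1 and finishes at 1 + 5 = hour 6.
Heat treatment waits on CNC milling (finishes hour 6), so it starts at hour 6 and finishes at 6 + 3 = hour 9.
Surface grinding cannot start until heat treatment (finishes hour 9, plus 1-hour gap → hour 10); CNC milling (finishes hour 6). The controlling bound is hour 10, so surface grinding finishes at 10 + 3 = hour 13.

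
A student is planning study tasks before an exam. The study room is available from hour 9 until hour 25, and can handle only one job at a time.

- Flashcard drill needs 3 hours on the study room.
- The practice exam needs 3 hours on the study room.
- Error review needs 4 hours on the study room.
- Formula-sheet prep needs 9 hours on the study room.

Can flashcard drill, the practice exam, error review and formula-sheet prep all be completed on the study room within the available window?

The study room window is 25 − 9 = 16 hours.
Running back to back, the jobs need 3 + 3 + 4 + 9 = 19 hours on the study room.
Since 19 > 16, they cannot all fit.

No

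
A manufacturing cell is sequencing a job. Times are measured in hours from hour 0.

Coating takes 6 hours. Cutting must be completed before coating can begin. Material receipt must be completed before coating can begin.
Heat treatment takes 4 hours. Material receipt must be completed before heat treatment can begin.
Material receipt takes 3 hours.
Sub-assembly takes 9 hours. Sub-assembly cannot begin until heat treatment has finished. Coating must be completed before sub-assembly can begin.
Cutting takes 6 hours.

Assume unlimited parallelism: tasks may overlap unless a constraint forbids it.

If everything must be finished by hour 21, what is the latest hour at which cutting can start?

0

To finish by hour 21, sub-assembly (duration 9) must start no later than hour 12.
Coating must finish before sub-assembly (must start by hour 12). With a 6-hour duration, coating must start by 12 − 6 = hour 6.
Cutting must finish before coating (must start by hour 6). With a 6-hour duration, cutting must start by 6 − 6 = hour 0.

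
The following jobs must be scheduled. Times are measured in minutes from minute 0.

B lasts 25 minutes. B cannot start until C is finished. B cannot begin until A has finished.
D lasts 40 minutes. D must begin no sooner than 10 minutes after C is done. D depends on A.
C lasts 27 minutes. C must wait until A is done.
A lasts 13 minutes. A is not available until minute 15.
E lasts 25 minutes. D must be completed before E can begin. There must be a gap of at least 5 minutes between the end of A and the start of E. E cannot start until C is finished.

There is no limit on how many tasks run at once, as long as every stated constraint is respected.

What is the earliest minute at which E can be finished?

130

After its own release at minute 15, A can start at minute 15 and finishes at minute 28.
C waits on A (finishes minute 28), so it starts at minute 28 and finishes at 28 + 27 = minute 55.
D has to wait for C (finishes minute 55, plus 10-minute gap → minute 65); A (finishes minute 28). The latest of these is minute 65, so D runs minute 65 to 65 + 40 = minute 105.
For E: D (finishes minute 105); A (finishes minute 28, plus 5-minute gap → minute 33); C (finishes minute 55). Taking the maximum gives a start of minute 105, and it finishes at 105 + 25 = minute 130.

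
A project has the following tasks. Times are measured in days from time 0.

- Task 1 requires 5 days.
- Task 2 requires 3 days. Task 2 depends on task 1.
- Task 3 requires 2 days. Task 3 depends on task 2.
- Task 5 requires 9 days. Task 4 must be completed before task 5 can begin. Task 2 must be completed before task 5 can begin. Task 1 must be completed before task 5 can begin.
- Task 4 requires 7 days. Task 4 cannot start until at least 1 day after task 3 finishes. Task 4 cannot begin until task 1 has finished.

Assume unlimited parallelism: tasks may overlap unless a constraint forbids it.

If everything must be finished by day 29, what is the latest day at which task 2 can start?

Task 5 has no dependents, so it just needs to finish by day 29. Starting by 29 − 9 = day 20 achieves that.
Task 4 must finish before task 5 (must start by day 20). With a 7-day duration, task 4 must start by 20 − 7 = day 13.
Task 3 has to be done before task 4 (must start by day 13, minus 1-day gap → day 12). That means finishing by day 12, i.e. starting by 12 − 2 = day 10.
Task 2 feeds task 3 (must start by day 10); task 5 (must start by day 20). Taking the minimum, task 2 must finish by day 10 and start by 10 − 3 = day 7.

7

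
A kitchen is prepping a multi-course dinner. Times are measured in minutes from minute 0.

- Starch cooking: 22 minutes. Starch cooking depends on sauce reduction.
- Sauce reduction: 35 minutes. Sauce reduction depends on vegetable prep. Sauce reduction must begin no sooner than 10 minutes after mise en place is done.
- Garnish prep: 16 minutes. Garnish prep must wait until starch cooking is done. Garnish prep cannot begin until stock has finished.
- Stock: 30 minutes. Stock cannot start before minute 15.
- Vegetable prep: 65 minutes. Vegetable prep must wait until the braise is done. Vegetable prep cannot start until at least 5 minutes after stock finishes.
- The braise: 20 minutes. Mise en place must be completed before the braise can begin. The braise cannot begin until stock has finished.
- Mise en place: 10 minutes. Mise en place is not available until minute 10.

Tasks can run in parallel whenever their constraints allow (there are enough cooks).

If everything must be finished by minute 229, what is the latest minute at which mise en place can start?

To finish by minute 229, garnish prep (duration 16) must start no later than minute 213.
Since garnish prep (must start by minute 213) depends on it, starch cooking must finish by minute 213. Backing off its 22-minute duration gives a latest start of minute 191.
Sauce reduction has to be done before starch cooking (must start by minute 191). That means finishing by minute 191, i.e. starting by 191 − 35 = minute 156.
Vegetable prep must finish before sauce reduction (must start by minute 156). With a 65-minute duration, vegetable prep must start by 156 − 65 = minute 91.
Since vegetable prep (must start by minute 91) depends on it, the braise must finish by minute 91. Backing off its 20-minute duration gives a latest start of minute 71.
For mise en place: the braise (must start by minute 71); sauce reduction (must start by minute 156, minus 10-minute gap → minute 146). The most restrictive is minute 71; with a 10-minute duration, mise en place must start by minute 61.

61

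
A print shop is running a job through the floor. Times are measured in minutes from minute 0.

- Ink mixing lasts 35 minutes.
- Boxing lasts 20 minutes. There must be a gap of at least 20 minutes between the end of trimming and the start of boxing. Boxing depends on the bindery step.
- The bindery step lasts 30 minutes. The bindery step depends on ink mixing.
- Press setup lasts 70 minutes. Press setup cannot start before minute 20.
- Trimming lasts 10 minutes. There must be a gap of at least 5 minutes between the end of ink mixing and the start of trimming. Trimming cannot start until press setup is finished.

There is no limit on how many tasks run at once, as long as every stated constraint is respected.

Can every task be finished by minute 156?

Yes

Press setup cannot begin until its own release at minute 20. It runs from minute 20 to 20 + 70 = minute 90.
Nothing blocks ink mixing, so it runs from minute 0 to minute 35.
The bindery step cannot begin until ink mixing (finishes minute 35). It runs from minute 35 to 35 + 30 = minute 65.
Trimming cannot start until ink mixing (finishes minute 35, plus 5-minute gap → minute 40); press setup (finishes minute 90). The controlling bound is minute 90, so trimming finishes at 90 + 10 = minute 100.
Boxing needs all of trimming (finishes minute 100, plus 20-minute gap → minute 120); the bindery step (finishes minute 65). That puts its earliest start at minute 120; it finishes at 120 + 20 = minute 140.
Every task is finished by minute 140, which is no later than the deadline of 156, so the schedule is feasible.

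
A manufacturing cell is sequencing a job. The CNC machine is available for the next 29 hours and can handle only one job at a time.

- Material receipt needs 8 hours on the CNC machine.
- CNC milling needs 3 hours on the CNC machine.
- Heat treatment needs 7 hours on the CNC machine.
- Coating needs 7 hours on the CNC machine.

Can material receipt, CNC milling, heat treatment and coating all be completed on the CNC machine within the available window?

Yes

Running back to back, the jobs need 8 + 3 + 7 + 7 = 25 hours on the CNC machine.
Since 25 ≤ 29, they fit within the window.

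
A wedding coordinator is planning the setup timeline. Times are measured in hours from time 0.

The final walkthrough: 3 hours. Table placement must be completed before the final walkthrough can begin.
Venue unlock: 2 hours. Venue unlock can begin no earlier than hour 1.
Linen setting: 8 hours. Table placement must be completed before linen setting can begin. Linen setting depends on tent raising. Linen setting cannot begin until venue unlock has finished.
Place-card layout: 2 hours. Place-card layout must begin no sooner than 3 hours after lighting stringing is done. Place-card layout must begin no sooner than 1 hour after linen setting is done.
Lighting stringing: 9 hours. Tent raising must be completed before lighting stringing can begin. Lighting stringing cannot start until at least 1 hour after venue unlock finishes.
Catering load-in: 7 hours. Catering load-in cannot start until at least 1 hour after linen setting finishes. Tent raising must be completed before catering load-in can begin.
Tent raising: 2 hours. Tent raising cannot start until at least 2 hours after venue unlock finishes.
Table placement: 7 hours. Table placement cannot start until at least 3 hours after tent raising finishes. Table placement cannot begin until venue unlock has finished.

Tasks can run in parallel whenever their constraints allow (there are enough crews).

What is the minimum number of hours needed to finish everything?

33

Venue unlock cannot begin until its own release at hour 1. It runs from hour 1 to 1 + 2 = hour 3.
Tent raising cannot begin until venue unlock (finishes hour 3, plus 2-hour gap → hour 5). It runs from hour 5 to 5 + 2 = hour 7.
Lighting stringing needs all of tent raising (finishes hour 7); venue unlock (finishes hour 3, plus 1-hour gap → hour 4). That puts its earliest start at hour 7; it finishes at 7 + 9 = hour 16.
Table placement needs all of tent raising (finishes hour 7, plus 3-hour gap → hour 10); venue unlock (finishes hour 3). That puts its earliest start at hour 10; it finishes at 10 + 7 = hour 17.
After table placement (finishes hour 17), the final walkthrough can start at hour 17 and finishes at hour 20.
Linen setting needs all of table placement (finishes hour 17); tent raising (finishes hour 7); venue unlock (finishes hour 3). That puts its earliest start at hour 17; it finishes at 17 + 8 = hour 25.
Place-card layout needs all of lighting stringing (finishes hour 16, plus 3-hour gap → hour 19); linen setting (finishes hour 25, plus 1-hour gap → hour 26). That puts its earliest start at hour 26; it finishes at 26 + 2 = hour 28.
For catering load-in: linen setting (finishes hour 25, plus 1-hour gap → hour 26); tent raising (finishes hour 7). Taking the maximum gives a start of hour 26, and it finishes at 26 + 7 = hour 33.
All tasks are finished once the last one completes. Finish times: Venue unlock at 3, Tent raising at 7, Table placement at 17, Linen setting at 25, Lighting stringing at 16, Catering load-in at 33, Place-card layout at 28, The final walkthrough at 20. The latest is hour 33.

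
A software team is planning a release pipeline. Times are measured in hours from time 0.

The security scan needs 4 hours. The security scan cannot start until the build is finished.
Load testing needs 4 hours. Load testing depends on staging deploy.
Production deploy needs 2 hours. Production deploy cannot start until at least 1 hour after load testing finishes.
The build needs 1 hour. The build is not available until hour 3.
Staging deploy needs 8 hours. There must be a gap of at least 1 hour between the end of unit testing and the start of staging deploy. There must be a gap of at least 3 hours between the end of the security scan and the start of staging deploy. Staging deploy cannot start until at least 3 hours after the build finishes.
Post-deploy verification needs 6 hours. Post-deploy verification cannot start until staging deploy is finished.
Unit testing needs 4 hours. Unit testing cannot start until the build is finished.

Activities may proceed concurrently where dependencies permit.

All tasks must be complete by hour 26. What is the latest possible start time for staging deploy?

11

To finish by hour 26, production deploy (duration 2) must start no later than hour 24.
Load testing has to be done before production deploy (must start by hour 24, minus 1-hour gap → hour 23). That means finishing by hour 23, i.e. starting by 23 − 4 = hour 19.
To finish by hour 26, post-deploy verification (duration 6) must start no later than hour 20.
Staging deploy feeds load testing (must start by hour 19); post-deploy verification (must start by hour 20). Taking the minimum, staging deploy must finish by hour 19 and start by 19 − 8 = hour 11.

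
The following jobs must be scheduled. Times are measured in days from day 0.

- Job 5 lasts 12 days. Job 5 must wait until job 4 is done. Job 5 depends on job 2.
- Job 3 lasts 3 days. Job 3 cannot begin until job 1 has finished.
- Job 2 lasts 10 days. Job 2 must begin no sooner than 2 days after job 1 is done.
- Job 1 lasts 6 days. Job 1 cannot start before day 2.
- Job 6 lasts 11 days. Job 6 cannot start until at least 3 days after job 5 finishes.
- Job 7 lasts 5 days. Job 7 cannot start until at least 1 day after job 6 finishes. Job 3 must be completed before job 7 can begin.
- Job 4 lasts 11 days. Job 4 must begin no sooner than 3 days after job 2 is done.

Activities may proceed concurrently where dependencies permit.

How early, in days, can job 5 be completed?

After its own release at day 2, job 1 can start at day 2 and finishes at day 8.
After job 1 (finishes day 8, plus 2-day gap → day 10), job 2 can start at day 10 and finishes at day 20.
After job 2 (finishes day 20, plus 3-day gap → day 23), job 4 can start at day 23 and finishes at day 34.
Job 5 needs all of job 4 (finishes day 34); job 2 (finishes day 20). That puts its earliest start at day 34; it finishes at 34 + 12 = day 46.

46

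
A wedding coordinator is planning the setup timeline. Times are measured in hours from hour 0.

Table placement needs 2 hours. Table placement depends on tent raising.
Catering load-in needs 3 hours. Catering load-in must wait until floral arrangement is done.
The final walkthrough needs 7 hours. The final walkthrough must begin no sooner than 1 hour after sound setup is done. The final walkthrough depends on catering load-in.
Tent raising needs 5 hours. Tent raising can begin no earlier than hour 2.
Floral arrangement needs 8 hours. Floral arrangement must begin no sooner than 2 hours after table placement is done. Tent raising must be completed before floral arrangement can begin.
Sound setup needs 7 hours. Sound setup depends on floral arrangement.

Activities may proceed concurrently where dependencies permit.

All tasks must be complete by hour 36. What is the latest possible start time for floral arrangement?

13

To finish by hour 36, the final walkthrough (duration 7) must start no later than hour 29.
Sound setup must finish before the final walkthrough (must start by hour 29, minus 1-hour gap → hour 28). With a 7-hour duration, sound setup must start by 28 − 7 = hour 21.
Catering load-in has to be done before the final walkthrough (must start by hour 29). That means finishing by hour 29, i.e. starting by 29 − 3 = hour 26.
Floral arrangement has several dependents: sound setup (must start by hour 21); catering load-in (must start by hour 26). The earliest of those limits is hour 21, so floral arrangement must start by 21 − 8 = hour 13.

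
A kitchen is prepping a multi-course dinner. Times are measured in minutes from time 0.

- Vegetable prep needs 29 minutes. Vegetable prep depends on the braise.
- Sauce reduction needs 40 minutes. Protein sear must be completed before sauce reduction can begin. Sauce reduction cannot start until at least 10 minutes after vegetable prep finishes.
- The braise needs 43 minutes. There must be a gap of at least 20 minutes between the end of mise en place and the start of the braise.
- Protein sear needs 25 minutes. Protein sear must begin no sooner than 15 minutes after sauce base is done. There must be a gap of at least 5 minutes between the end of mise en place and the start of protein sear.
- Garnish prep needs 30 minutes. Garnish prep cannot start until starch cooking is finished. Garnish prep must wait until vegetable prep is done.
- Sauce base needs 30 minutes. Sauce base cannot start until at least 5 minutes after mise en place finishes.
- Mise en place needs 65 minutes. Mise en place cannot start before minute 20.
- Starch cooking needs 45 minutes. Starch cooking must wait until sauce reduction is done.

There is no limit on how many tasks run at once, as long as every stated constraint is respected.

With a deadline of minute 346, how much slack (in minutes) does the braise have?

44

Mise en place waits on its own release at minute 20, so it starts at minute 20 and finishes at 20 + 65 = minute 85.
The braise waits on mise en place (finishes minute 85, plus 20-minute gap → minute 105), so it starts at minute 105 and finishes at 105 + 43 = minute 148.

Working backward from the deadline:
Garnish prep has no dependents, so it just needs to finish by minute 346. Starting by 346 − 30 = minute 316 achieves that.
Starch cooking feeds into garnish prep (must start by minute 316); so starch cooking must finish by minute 316 and therefore start by minute 271.
Sauce reduction feeds into starch cooking (must start by minute 271); so sauce reduction must finish by minute 271 and therefore start by minute 231.
Vegetable prep must finish in time for sauce reduction (must start by minute 231, minus 10-minute gap → minute 221); garnish prep (must start by minute 316). The tightest is minute 221, so vegetable prep must start by 221 − 29 = minute 192.
Since vegetable prep (must start by minute 192) depends on it, the braise must finish by minute 192. Backing off its 43-minute duration gives a latest start of minute 149.
So the braise can start as early as minute 105 and as late as minute 149, giving 149 − 105 = 44 minutes of slack.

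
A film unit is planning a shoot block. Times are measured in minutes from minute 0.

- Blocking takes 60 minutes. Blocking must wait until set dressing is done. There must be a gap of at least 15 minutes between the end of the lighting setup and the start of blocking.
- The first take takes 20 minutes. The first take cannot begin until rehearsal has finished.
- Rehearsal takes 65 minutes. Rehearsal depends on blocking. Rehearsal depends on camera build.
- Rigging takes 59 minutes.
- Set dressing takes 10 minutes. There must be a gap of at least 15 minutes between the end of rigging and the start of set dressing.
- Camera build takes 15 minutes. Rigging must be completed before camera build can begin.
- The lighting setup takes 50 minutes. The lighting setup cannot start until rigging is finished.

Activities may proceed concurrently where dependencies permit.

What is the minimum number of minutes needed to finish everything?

Rigging has no prerequisites, so it starts at minute 0 and finishes at minute 59.
After rigging (finishes minute 59), camera build can start at minute 59 and finishes at minute 74.
The lighting setup waits on rigging (finishes minute 59), so it starts at minute 59 and finishes at 59 + 50 = minute 109.
After rigging (finishes minute 59, plus 15-minute gap → minute 74), set dressing can start at minute 74 and finishes at minute 84.
For blocking: set dressing (finishes minute 84); the lighting setup (finishes minute 109, plus 15-minute gap → minute 124). Taking the maximum gives a start of minute 124, and it finishes at 124 + 60 = minute 184.
Rehearsal needs all of blocking (finishes minute 184); camera build (finishes minute 74). That puts its earliest start at minute 184; it finishes at 184 + 65 = minute 249.
The first take waits on rehearsal (finishes minute 249), so it starts at minute 249 and finishes at 249 + 20 = minute 269.
All tasks are finished once the last one completes. Finish times: Rigging at 59, Set dressing at 84, The lighting setup at 109, Camera build at 74, Blocking at 184, Rehearsal at 249, The first take at 269. The latest is minute 269.

269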